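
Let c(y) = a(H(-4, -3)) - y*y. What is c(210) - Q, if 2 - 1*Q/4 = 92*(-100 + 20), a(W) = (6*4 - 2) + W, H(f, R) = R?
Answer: -73529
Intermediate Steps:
a(W) = 22 + W (a(W) = (24 - 2) + W = 22 + W)
c(y) = 19 - y² (c(y) = (22 - 3) - y*y = 19 - y²)
Q = 29448 (Q = 8 - 368*(-100 + 20) = 8 - 368*(-80) = 8 - 4*(-7360) = 8 + 29440 = 29448)
c(210) - Q = (19 - 1*210²) - 1*29448 = (19 - 1*44100) - 29448 = (19 - 44100) - 29448 = -44081 - 29448 = -73529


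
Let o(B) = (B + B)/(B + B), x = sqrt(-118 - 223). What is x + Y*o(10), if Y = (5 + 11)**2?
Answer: 256 + I*sqrt(341) ≈ 256.0 + 18.466*I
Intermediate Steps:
x = I*sqrt(341) (x = sqrt(-341) = I*sqrt(341) ≈ 18.466*I)
o(B) = 1 (o(B) = (2*B)/((2*B)) = (2*B)*(1/(2*B)) = 1)
Y = 256 (Y = 16**2 = 256)
x + Y*o(10) = I*sqrt(341) + 256*1 = I*sqrt(341) + 256 = 256 + I*sqrt(341)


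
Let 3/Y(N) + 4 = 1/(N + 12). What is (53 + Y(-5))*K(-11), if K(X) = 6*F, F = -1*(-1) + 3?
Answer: 3760/3 ≈ 1253.3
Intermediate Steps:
Y(N) = 3/(-4 + 1/(12 + N)) (Y(N) = 3/(-4 + 1/(N + 12)) = 3/(-4 + 1/(12 + N)))
F = 4 (F = 1 + 3 = 4)
K(X) = 24 (K(X) = 6*4 = 24)
(53 + Y(-5))*K(-11) = (53 + 3*(-12 - 1*(-5))/(47 + 4*(-5)))*24 = (53 + 3*(-12 + 5)/(47 - 20))*24 = (53 + 3*(-7)/27)*24 = (53 + 3*(1/27)*(-7))*24 = (53 - 7/9)*24 = (470/9)*24 = 3760/3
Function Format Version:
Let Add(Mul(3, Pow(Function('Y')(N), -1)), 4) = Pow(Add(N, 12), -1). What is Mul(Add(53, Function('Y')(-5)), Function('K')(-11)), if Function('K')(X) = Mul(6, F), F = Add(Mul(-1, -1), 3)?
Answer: Rational(3760, 3) ≈ 1253.3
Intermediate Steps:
Function('Y')(N) = Mul(3, Pow(Add(-4, Pow(Add(12, N), -1)), -1)) (Function('Y')(N) = Mul(3, Pow(Add(-4, Pow(Add(N, 12), -1)), -1)) = Mul(3, Pow(Add(-4, Pow(Add(12, N), -1)), -1)))
F = 4 (F = Add(1, 3) = 4)
Function('K')(X) = 24 (Function('K')(X) = Mul(6, 4) = 24)
Mul(Add(53, Function('Y')(-5)), Function('K')(-11)) = Mul(Add(53, Mul(3, Pow(Add(47, Mul(4, -5)), -1), Add(-12, Mul(-1, -5)))), 24) = Mul(Add(53, Mul(3, Pow(Add(47, -20), -1), Add(-12, 5))), 24) = Mul(Add(53, Mul(3, Pow(27, -1), -7)), 24) = Mul(Add(53, Mul(3, Rational(1, 27), -7)), 24) = Mul(Add(53, Rational(-7, 9)), 24) = Mul(Rational(470, 9), 24) = Rational(3760, 3)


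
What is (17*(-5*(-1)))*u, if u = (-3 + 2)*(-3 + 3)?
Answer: 0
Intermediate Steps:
u = 0 (u = -1*0 = 0)
(17*(-5*(-1)))*u = (17*(-5*(-1)))*0 = (17*5)*0 = 85*0 = 0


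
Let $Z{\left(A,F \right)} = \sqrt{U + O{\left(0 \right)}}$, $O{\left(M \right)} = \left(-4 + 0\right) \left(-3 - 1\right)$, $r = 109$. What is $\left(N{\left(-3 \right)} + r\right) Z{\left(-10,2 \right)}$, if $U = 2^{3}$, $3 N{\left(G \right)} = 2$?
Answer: $\frac{658 \sqrt{6}}{3} \approx 537.25$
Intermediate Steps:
$O{\left(M \right)} = 16$ ($O{\left(M \right)} = \left(-4\right) \left(-4\right) = 16$)
$N{\left(G \right)} = \frac{2}{3}$ ($N{\left(G \right)} = \frac{1}{3} \cdot 2 = \frac{2}{3}$)
$U = 8$
$Z{\left(A,F \right)} = 2 \sqrt{6}$ ($Z{\left(A,F \right)} = \sqrt{8 + 16} = \sqrt{24} = 2 \sqrt{6}$)
$\left(N{\left(-3 \right)} + r\right) Z{\left(-10,2 \right)} = \left(\frac{2}{3} + 109\right) 2 \sqrt{6} = \frac{329 \cdot 2 \sqrt{6}}{3} = \frac{658 \sqrt{6}}{3}$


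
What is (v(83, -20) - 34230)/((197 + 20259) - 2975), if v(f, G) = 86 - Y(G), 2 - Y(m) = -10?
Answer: -34156/17481 ≈ -1.9539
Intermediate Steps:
Y(m) = 12 (Y(m) = 2 - 1*(-10) = 2 + 10 = 12)
v(f, G) = 74 (v(f, G) = 86 - 1*12 = 86 - 12 = 74)
(v(83, -20) - 34230)/((197 + 20259) - 2975) = (74 - 34230)/((197 + 20259) - 2975) = -34156/(20456 - 2975) = -34156/17481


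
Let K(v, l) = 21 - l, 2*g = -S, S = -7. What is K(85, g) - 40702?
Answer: -81369/2 ≈ -40685.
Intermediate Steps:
g = 7/2 (g = (-1*(-7))/2 = (½)*7 = 7/2 ≈ 3.5000)
K(85, g) - 40702 = (21 - 1*7/2) - 40702 = (21 - 7/2) - 40702 = 35/2 - 40702 = -81369/2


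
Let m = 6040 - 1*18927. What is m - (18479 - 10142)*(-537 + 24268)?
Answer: -197858234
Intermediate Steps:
m = -12887 (m = 6040 - 18927 = -12887)
m - (18479 - 10142)*(-537 + 24268) = -12887 - (18479 - 10142)*(-537 + 24268) = -12887 - 8337*23731 = -12887 - 1*197845347 = -12887 - 197845347 = -197858234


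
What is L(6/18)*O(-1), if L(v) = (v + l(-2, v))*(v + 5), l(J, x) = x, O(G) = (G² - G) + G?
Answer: 32/9 ≈ 3.5556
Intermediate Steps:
O(G) = G²
L(v) = 2*v*(5 + v) (L(v) = (v + v)*(v + 5) = (2*v)*(5 + v) = 2*v*(5 + v))
L(6/18)*O(-1) = (2*(6/18)*(5 + 6/18))*(-1)² = (2*(6*(1/18))*(5 + 6*(1/18)))*1 = (2*(⅓)*(5 + ⅓))*1 = (2*(⅓)*(16/3))*1 = (32/9)*1 = 32/9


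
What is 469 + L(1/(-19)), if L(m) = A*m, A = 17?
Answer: 8894/19 ≈ 468.11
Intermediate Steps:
L(m) = 17*m
469 + L(1/(-19)) = 469 + 17/(-19) = 469 + 17*(-1/19) = 469 - 17/19 = 8894/19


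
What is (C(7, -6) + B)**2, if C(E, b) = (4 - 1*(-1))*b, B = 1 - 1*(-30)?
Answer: 1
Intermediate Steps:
B = 31 (B = 1 + 30 = 31)
C(E, b) = 5*b (C(E, b) = (4 + 1)*b = 5*b)
(C(7, -6) + B)**2 = (5*(-6) + 31)**2 = (-30 + 31)**2 = 1**2 = 1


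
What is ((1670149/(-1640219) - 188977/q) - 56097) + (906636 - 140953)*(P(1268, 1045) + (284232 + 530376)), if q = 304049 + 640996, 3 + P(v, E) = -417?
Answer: 966335623780450346352817/1550080764855 ≈ 6.2341e+11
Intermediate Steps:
P(v, E) = -420 (P(v, E) = -3 - 417 = -420)
q = 945045
((1670149/(-1640219) - 188977/q) - 56097) + (906636 - 140953)*(P(1268, 1045) + (284232 + 530376)) = ((1670149/(-1640219) - 188977/945045) - 56097) + (906636 - 140953)*(-420 + (284232 + 530376)) = ((1670149*(-1/1640219) - 188977*1/945045) - 56097) + 765683*(-420 + 814608) = ((-1670149/1640219 - 188977/945045) - 56097) + 765683*814188 = (-1888329627668/1550080764855 - 56097) + 623409910404 = -86956768995698603/1550080764855 + 623409910404 = 966335623780450346352817/1550080764855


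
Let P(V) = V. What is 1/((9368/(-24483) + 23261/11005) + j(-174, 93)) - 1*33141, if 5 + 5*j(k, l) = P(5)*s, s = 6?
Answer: -60103628361603/1813581298 ≈ -33141.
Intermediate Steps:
j(k, l) = 5 (j(k, l) = -1 + (5*6)/5 = -1 + (⅕)*30 = -1 + 6 = 5)
1/((9368/(-24483) + 23261/11005) + j(-174, 93)) - 1*33141 = 1/((9368/(-24483) + 23261/11005) + 5) - 1*33141 = 1/((9368*(-1/24483) + 23261*(1/11005)) + 5) - 33141 = 1/((-9368/24483 + 23261/11005) + 5) - 33141 = 1/(466404223/269435415 + 5) - 33141 = 1/(1813581298/269435415) - 33141 = 269435415/1813581298 - 33141 = -60103628361603/1813581298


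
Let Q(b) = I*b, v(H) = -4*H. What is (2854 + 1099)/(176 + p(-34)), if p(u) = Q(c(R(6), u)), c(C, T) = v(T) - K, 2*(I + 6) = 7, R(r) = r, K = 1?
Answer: -7906/323 ≈ -24.477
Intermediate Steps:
I = -5/2 (I = -6 + (1/2)*7 = -6 + 7/2 = -5/2 ≈ -2.5000)
c(C, T) = -1 - 4*T (c(C, T) = -4*T - 1*1 = -4*T - 1 = -1 - 4*T)
Q(b) = -5*b/2
p(u) = 5/2 + 10*u (p(u) = -5*(-1 - 4*u)/2 = 5/2 + 10*u)
(2854 + 1099)/(176 + p(-34)) = (2854 + 1099)/(176 + (5/2 + 10*(-34))) = 3953/(176 + (5/2 - 340)) = 3953/(176 - 675/2) = 3953/(-323/2) = 3953*(-2/323) = -7906/323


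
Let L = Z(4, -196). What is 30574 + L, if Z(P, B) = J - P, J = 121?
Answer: 30691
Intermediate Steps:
Z(P, B) = 121 - P
L = 117 (L = 121 - 1*4 = 121 - 4 = 117)
30574 + L = 30574 + 117 = 30691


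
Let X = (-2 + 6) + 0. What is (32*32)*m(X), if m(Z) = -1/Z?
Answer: -256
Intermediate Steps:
X = 4 (X = 4 + 0 = 4)
(32*32)*m(X) = (32*32)*(-1/4) = 1024*(-1*1/4) = 1024*(-1/4) = -256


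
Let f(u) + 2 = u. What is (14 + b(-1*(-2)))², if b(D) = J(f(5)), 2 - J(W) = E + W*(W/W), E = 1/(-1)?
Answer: 196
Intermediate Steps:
E = -1 (E = 1*(-1) = -1)
f(u) = -2 + u
J(W) = 3 - W (J(W) = 2 - (-1 + W*(W/W)) = 2 - (-1 + W*1) = 2 - (-1 + W) = 2 + (1 - W) = 3 - W)
b(D) = 0 (b(D) = 3 - (-2 + 5) = 3 - 1*3 = 3 - 3 = 0)
(14 + b(-1*(-2)))² = (14 + 0)² = 14² = 196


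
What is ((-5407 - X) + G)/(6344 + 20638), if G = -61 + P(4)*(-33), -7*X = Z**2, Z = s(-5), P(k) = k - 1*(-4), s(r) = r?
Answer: -40099/188874 ≈ -0.21231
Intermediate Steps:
P(k) = 4 + k (P(k) = k + 4 = 4 + k)
Z = -5
X = -25/7 (X = -1/7*(-5)**2 = -1/7*25 = -25/7 ≈ -3.5714)
G = -325 (G = -61 + (4 + 4)*(-33) = -61 + 8*(-33) = -61 - 264 = -325)
((-5407 - X) + G)/(6344 + 20638) = ((-5407 - 1*(-25/7)) - 325)/(6344 + 20638) = ((-5407 + 25/7) - 325)/26982 = (-37824/7 - 325)*(1/26982) = -40099/7*1/26982 = -40099/188874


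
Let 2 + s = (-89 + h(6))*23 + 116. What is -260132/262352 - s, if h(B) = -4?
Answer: 132750667/65588 ≈ 2024.0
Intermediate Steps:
s = -2025 (s = -2 + ((-89 - 4)*23 + 116) = -2 + (-93*23 + 116) = -2 + (-2139 + 116) = -2 - 2023 = -2025)
-260132/262352 - s = -260132/262352 - 1*(-2025) = -260132*1/262352 + 2025 = -65033/65588 + 2025 = 132750667/65588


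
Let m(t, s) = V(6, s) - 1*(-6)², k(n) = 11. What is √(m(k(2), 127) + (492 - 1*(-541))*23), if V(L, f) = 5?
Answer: 4*√1483 ≈ 154.04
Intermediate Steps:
m(t, s) = -31 (m(t, s) = 5 - 1*(-6)² = 5 - 1*36 = 5 - 36 = -31)
√(m(k(2), 127) + (492 - 1*(-541))*23) = √(-31 + (492 - 1*(-541))*23) = √(-31 + (492 + 541)*23) = √(-31 + 1033*23) = √(-31 + 23759) = √23728 = 4*√1483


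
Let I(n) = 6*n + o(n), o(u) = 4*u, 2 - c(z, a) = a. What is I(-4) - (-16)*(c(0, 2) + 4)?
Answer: 24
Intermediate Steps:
c(z, a) = 2 - a
I(n) = 10*n (I(n) = 6*n + 4*n = 10*n)
I(-4) - (-16)*(c(0, 2) + 4) = 10*(-4) - (-16)*((2 - 1*2) + 4) = -40 - (-16)*((2 - 2) + 4) = -40 - (-16)*(0 + 4) = -40 - (-16)*4 = -40 - 16*(-4) = -40 + 64 = 24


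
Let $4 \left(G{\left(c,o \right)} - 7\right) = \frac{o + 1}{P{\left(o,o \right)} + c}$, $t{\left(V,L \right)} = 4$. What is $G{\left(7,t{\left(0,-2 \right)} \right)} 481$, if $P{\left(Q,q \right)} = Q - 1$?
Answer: $\frac{27417}{8} \approx 3427.1$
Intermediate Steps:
$P{\left(Q,q \right)} = -1 + Q$
$G{\left(c,o \right)} = 7 + \frac{1 + o}{4 \left(-1 + c + o\right)}$ ($G{\left(c,o \right)} = 7 + \frac{\left(o + 1\right) \frac{1}{\left(-1 + o\right) + c}}{4} = 7 + \frac{\left(1 + o\right) \frac{1}{-1 + c + o}}{4} = 7 + \frac{\frac{1}{-1 + c + o} \left(1 + o\right)}{4} = 7 + \frac{1 + o}{4 \left(-1 + c + o\right)}$)
$G{\left(7,t{\left(0,-2 \right)} \right)} 481 = \frac{-27 + 28 \cdot 7 + 29 \cdot 4}{4 \left(-1 + 7 + 4\right)} 481 = \frac{-27 + 196 + 116}{4 \cdot 10} \cdot 481 = \frac{1}{4} \cdot \frac{1}{10} \cdot 285 \cdot 481 = \frac{57}{8} \cdot 481 = \frac{27417}{8}$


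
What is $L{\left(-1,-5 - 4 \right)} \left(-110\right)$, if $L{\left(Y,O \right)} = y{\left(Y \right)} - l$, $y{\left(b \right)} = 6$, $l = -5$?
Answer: $-1210$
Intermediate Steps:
$L{\left(Y,O \right)} = 11$ ($L{\left(Y,O \right)} = 6 - -5 = 6 + 5 = 11$)
$L{\left(-1,-5 - 4 \right)} \left(-110\right) = 11 \left(-110\right) = -1210$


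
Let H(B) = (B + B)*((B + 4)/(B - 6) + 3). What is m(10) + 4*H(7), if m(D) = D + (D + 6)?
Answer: 810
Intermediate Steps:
H(B) = 2*B*(3 + (4 + B)/(-6 + B)) (H(B) = (2*B)*((4 + B)/(-6 + B) + 3) = (2*B)*(3 + (4 + B)/(-6 + B)) = 2*B*(3 + (4 + B)/(-6 + B)))
m(D) = 6 + 2*D (m(D) = D + (6 + D) = 6 + 2*D)
m(10) + 4*H(7) = (6 + 2*10) + 4*(4*7*(-7 + 2*7)/(-6 + 7)) = (6 + 20) + 4*(4*7*(-7 + 14)/1) = 26 + 4*(4*7*1*7) = 26 + 4*196 = 26 + 784 = 810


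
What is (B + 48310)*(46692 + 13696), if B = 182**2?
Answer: 4917636392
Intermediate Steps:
B = 33124
(B + 48310)*(46692 + 13696) = (33124 + 48310)*(46692 + 13696) = 81434*60388 = 4917636392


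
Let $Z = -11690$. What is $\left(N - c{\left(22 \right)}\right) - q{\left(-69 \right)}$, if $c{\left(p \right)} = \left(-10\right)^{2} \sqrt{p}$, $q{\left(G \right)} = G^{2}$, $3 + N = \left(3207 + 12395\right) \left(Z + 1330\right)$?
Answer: $-161641484 - 100 \sqrt{22} \approx -1.6164 \cdot 10^{8}$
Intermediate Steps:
$N = -161636723$ ($N = -3 + \left(3207 + 12395\right) \left(-11690 + 1330\right) = -3 + 15602 \left(-10360\right) = -3 - 161636720 = -161636723$)
$c{\left(p \right)} = 100 \sqrt{p}$
$\left(N - c{\left(22 \right)}\right) - q{\left(-69 \right)} = \left(-161636723 - 100 \sqrt{22}\right) - \left(-69\right)^{2} = \left(-161636723 - 100 \sqrt{22}\right) - 4761 = -161641484 - 100 \sqrt{22}$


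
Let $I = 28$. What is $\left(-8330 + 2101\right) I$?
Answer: $-174412$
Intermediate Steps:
$\left(-8330 + 2101\right) I = \left(-8330 + 2101\right) 28 = \left(-6229\right) 28 = -174412$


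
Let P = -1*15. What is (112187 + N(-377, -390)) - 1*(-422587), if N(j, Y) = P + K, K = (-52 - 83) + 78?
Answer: 534702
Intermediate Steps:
P = -15
K = -57 (K = -135 + 78 = -57)
N(j, Y) = -72 (N(j, Y) = -15 - 57 = -72)
(112187 + N(-377, -390)) - 1*(-422587) = (112187 - 72) - 1*(-422587) = 112115 + 422587 = 534702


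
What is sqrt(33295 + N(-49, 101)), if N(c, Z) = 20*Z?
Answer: sqrt(35315) ≈ 187.92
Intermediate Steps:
sqrt(33295 + N(-49, 101)) = sqrt(33295 + 20*101) = sqrt(33295 + 2020) = sqrt(35315)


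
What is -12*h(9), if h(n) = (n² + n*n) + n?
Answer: -2052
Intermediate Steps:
h(n) = n + 2*n² (h(n) = (n² + n²) + n = 2*n² + n = n + 2*n²)
-12*h(9) = -108*(1 + 2*9) = -108*(1 + 18) = -108*19 = -12*171 = -2052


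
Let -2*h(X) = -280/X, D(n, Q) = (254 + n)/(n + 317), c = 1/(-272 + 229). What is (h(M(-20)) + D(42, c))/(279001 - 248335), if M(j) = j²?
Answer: 2811/73393960 ≈ 3.8300e-5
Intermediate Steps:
c = -1/43 (c = 1/(-43) = -1/43 ≈ -0.023256)
D(n, Q) = (254 + n)/(317 + n)
h(X) = 140/X (h(X) = -(-140)/X = 140/X)
(h(M(-20)) + D(42, c))/(279001 - 248335) = (140/((-20)²) + (254 + 42)/(317 + 42))/(279001 - 248335) = (140/400 + 296/359)/30666 = (140*(1/400) + (1/359)*296)*(1/30666) = (7/20 + 296/359)*(1/30666) = (8433/7180)*(1/30666) = 2811/73393960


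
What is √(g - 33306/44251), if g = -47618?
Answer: 4*I*√5827794261839/44251 ≈ 218.22*I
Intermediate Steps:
√(g - 33306/44251) = √(-47618 - 33306/44251) = √(-2107177424/44251) = 4*I*√5827794261839/44251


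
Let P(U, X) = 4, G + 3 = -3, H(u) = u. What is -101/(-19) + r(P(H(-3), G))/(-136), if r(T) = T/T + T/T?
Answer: 6849/1292 ≈ 5.3011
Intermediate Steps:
G = -6 (G = -3 - 3 = -6)
r(T) = 2 (r(T) = 1 + 1 = 2)
-101/(-19) + r(P(H(-3), G))/(-136) = -101/(-19) + 2/(-136) = -101*(-1/19) + 2*(-1/136) = 101/19 - 1/68 = 6849/1292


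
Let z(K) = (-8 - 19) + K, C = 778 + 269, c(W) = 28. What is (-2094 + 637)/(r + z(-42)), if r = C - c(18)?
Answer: -1457/950 ≈ -1.5337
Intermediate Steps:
C = 1047
r = 1019 (r = 1047 - 1*28 = 1047 - 28 = 1019)
z(K) = -27 + K
(-2094 + 637)/(r + z(-42)) = (-2094 + 637)/(1019 + (-27 - 42)) = -1457/(1019 - 69) = -1457/950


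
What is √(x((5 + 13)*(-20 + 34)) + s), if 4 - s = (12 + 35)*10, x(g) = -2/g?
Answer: I*√822038/42 ≈ 21.587*I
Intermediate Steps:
s = -466 (s = 4 - (12 + 35)*10 = 4 - 47*10 = 4 - 1*470 = 4 - 470 = -466)
√(x((5 + 13)*(-20 + 34)) + s) = √(-2*1/((-20 + 34)*(5 + 13)) - 466) = √(-2/(18*14) - 466) = √(-2/252 - 466) = √(-2*1/252 - 466) = √(-1/126 - 466) = √(-58717/126) = I*√822038/42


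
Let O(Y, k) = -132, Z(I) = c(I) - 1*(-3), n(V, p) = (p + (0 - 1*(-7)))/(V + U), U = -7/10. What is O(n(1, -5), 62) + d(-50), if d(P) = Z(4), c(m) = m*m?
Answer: -113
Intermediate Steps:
c(m) = m²
U = -7/10 (U = -7*⅒ = -7/10 ≈ -0.70000)
n(V, p) = (7 + p)/(-7/10 + V) (n(V, p) = (p + (0 - 1*(-7)))/(V - 7/10) = (p + (0 + 7))/(-7/10 + V) = (p + 7)/(-7/10 + V) = (7 + p)/(-7/10 + V))
Z(I) = 3 + I² (Z(I) = I² - 1*(-3) = I² + 3 = 3 + I²)
d(P) = 19 (d(P) = 3 + 4² = 3 + 16 = 19)
O(n(1, -5), 62) + d(-50) = -132 + 19 = -113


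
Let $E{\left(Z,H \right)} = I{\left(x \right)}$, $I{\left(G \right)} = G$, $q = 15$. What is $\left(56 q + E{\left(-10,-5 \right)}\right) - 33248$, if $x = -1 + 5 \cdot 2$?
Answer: $-32399$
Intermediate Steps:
$x = 9$ ($x = -1 + 10 = 9$)
$E{\left(Z,H \right)} = 9$
$\left(56 q + E{\left(-10,-5 \right)}\right) - 33248 = \left(56 \cdot 15 + 9\right) - 33248 = \left(840 + 9\right) - 33248 = 849 - 33248 = -32399$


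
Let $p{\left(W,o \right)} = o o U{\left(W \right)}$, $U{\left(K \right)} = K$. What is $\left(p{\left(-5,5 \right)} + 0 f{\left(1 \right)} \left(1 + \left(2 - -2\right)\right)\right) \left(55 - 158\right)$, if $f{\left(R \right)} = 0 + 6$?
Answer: $12875$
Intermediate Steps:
$f{\left(R \right)} = 6$
$p{\left(W,o \right)} = W o^{2}$ ($p{\left(W,o \right)} = o o W = o^{2} W = W o^{2}$)
$\left(p{\left(-5,5 \right)} + 0 f{\left(1 \right)} \left(1 + \left(2 - -2\right)\right)\right) \left(55 - 158\right) = \left(- 5 \cdot 5^{2} + 0 \cdot 6 \left(1 + \left(2 - -2\right)\right)\right) \left(55 - 158\right) = \left(\left(-5\right) 25 + 0 \cdot 6 \left(1 + \left(2 + 2\right)\right)\right) \left(-103\right) = \left(-125 + 0 \cdot 6 \left(1 + 4\right)\right) \left(-103\right) = \left(-125 + 0 \cdot 6 \cdot 5\right) \left(-103\right) = \left(-125 + 0 \cdot 30\right) \left(-103\right) = \left(-125 + 0\right) \left(-103\right) = \left(-125\right) \left(-103\right) = 12875$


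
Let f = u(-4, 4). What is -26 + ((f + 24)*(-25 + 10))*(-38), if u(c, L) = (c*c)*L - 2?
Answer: 48994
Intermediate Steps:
u(c, L) = -2 + L*c**2 (u(c, L) = c**2*L - 2 = L*c**2 - 2 = -2 + L*c**2)
f = 62 (f = -2 + 4*(-4)**2 = -2 + 4*16 = -2 + 64 = 62)
-26 + ((f + 24)*(-25 + 10))*(-38) = -26 + ((62 + 24)*(-25 + 10))*(-38) = -26 + (86*(-15))*(-38) = -26 - 1290*(-38) = -26 + 49020 = 48994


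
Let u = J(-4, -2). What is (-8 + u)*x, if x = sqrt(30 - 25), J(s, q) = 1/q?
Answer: -17*sqrt(5)/2 ≈ -19.007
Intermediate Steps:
u = -1/2 (u = 1/(-2) = -1/2 ≈ -0.50000)
x = sqrt(5) ≈ 2.2361
(-8 + u)*x = (-8 - 1/2)*sqrt(5) = -17*sqrt(5)/2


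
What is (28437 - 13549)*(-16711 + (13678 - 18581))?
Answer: -321789232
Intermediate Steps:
(28437 - 13549)*(-16711 + (13678 - 18581)) = 14888*(-16711 - 4903) = 14888*(-21614) = -321789232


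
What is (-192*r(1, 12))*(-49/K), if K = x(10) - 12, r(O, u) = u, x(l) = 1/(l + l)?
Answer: -2257920/239 ≈ -9447.4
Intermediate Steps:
x(l) = 1/(2*l)
K = -239/20 (K = (½)/10 - 12 = (½)*(⅒) - 12 = 1/20 - 12 = -239/20 ≈ -11.950)
(-192*r(1, 12))*(-49/K) = (-192*12)*(-49/(-239/20)) = -(-112896)*(-20)/239 = -2304*980/239 = -2257920/239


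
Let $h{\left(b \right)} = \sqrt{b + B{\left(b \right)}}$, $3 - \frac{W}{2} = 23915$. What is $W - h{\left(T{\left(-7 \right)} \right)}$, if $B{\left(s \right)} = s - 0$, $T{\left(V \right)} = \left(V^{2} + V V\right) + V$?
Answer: $-47824 - \sqrt{182} \approx -47838.0$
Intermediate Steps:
$W = -47824$ ($W = 6 - 47830 = -47824$)
$T{\left(V \right)} = V + 2 V^{2}$ ($T{\left(V \right)} = \left(V^{2} + V^{2}\right) + V = 2 V^{2} + V = V + 2 V^{2}$)
$B{\left(s \right)} = s$ ($B{\left(s \right)} = s + 0 = s$)
$h{\left(b \right)} = \sqrt{2} \sqrt{b}$ ($h{\left(b \right)} = \sqrt{b + b} = \sqrt{2 b} = \sqrt{2} \sqrt{b}$)
$W - h{\left(T{\left(-7 \right)} \right)} = -47824 - \sqrt{2} \sqrt{- 7 \left(1 + 2 \left(-7\right)\right)} = -47824 - \sqrt{2} \sqrt{- 7 \left(1 - 14\right)} = -47824 - \sqrt{2} \sqrt{\left(-7\right) \left(-13\right)} = -47824 - \sqrt{2} \sqrt{91} = -47824 - \sqrt{182}$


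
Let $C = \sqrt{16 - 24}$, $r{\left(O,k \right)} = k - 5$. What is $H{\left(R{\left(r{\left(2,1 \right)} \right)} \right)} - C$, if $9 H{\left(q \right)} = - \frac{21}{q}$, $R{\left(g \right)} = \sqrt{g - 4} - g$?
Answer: $\frac{- 24 \sqrt{2} - 17 i}{6 \left(\sqrt{2} - 2 i\right)} \approx -0.38889 - 2.5534 i$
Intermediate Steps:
$r{\left(O,k \right)} = -5 + k$ ($r{\left(O,k \right)} = k - 5 = -5 + k$)
$C = 2 i \sqrt{2}$ ($C = \sqrt{-8} = 2 i \sqrt{2} \approx 2.8284 i$)
$R{\left(g \right)} = \sqrt{-4 + g} - g$
$H{\left(q \right)} = - \frac{7}{3 q}$ ($H{\left(q \right)} = \frac{\left(-21\right) \frac{1}{q}}{9} = - \frac{7}{3 q}$)
$H{\left(R{\left(r{\left(2,1 \right)} \right)} \right)} - C = - \frac{7}{3 \left(\sqrt{-4 + \left(-5 + 1\right)} - \left(-5 + 1\right)\right)} - 2 i \sqrt{2} = - \frac{7}{3 \left(\sqrt{-4 - 4} - -4\right)} - 2 i \sqrt{2} = - \frac{7}{3 \left(\sqrt{-8} + 4\right)} - 2 i \sqrt{2} = - \frac{7}{3 \left(2 i \sqrt{2} + 4\right)} - 2 i \sqrt{2} = - \frac{7}{3 \left(4 + 2 i \sqrt{2}\right)} - 2 i \sqrt{2}$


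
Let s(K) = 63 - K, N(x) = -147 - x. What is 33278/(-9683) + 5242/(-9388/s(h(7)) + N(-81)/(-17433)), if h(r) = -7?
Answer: -5615583427951/132057063856 ≈ -42.524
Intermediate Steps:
33278/(-9683) + 5242/(-9388/s(h(7)) + N(-81)/(-17433)) = 33278/(-9683) + 5242/(-9388/(63 - 1*(-7)) + (-147 - 1*(-81))/(-17433)) = 33278*(-1/9683) + 5242/(-9388/(63 + 7) + (-147 + 81)*(-1/17433)) = -33278/9683 + 5242/(-9388/70 - 66*(-1/17433)) = -33278/9683 + 5242/(-9388*1/70 + 22/5811) = -33278/9683 + 5242/(-4694/35 + 22/5811) = -33278/9683 + 5242/(-27276064/203385) = -33278/9683 + 5242*(-203385/27276064) = -33278/9683 - 533072085/13638032 = -5615583427951/132057063856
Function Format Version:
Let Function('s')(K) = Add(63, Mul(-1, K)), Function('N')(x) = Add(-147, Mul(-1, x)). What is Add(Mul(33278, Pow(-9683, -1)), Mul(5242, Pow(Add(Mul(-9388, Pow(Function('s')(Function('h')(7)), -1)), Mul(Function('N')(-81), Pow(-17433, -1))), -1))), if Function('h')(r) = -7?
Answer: Rational(-5615583427951, 132057063856) ≈ -42.524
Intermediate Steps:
Add(Mul(33278, Pow(-9683, -1)), Mul(5242, Pow(Add(Mul(-9388, Pow(Function('s')(Function('h')(7)), -1)), Mul(Function('N')(-81), Pow(-17433, -1))), -1))) = Add(Mul(33278, Pow(-9683, -1)), Mul(5242, Pow(Add(Mul(-9388, Pow(Add(63, Mul(-1, -7)), -1)), Mul(Add(-147, Mul(-1, -81)), Pow(-17433, -1))), -1))) = Add(Mul(33278, Rational(-1, 9683)), Mul(5242, Pow(Add(Mul(-9388, Pow(Add(63, 7), -1)), Mul(Add(-147, 81), Rational(-1, 17433))), -1))) = Add(Rational(-33278, 9683), Mul(5242, Pow(Add(Mul(-9388, Pow(70, -1)), Mul(-66, Rational(-1, 17433))), -1))) = Add(Rational(-33278, 9683), Mul(5242, Pow(Add(Mul(-9388, Rational(1, 70)), Rational(22, 5811)), -1))) = Add(Rational(-33278, 9683), Mul(5242, Pow(Add(Rational(-4694, 35), Rational(22, 5811)), -1))) = Add(Rational(-33278, 9683), Mul(5242, Pow(Rational(-27276064, 203385), -1))) = Add(Rational(-33278, 9683), Mul(5242, Rational(-203385, 27276064))) = Add(Rational(-33278, 9683), Rational(-533072085, 13638032)) = Rational(-5615583427951, 132057063856)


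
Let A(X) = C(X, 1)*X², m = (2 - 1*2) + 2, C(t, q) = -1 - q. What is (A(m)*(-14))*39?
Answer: 4368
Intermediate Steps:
m = 2 (m = (2 - 2) + 2 = 0 + 2 = 2)
A(X) = -2*X² (A(X) = (-1 - 1*1)*X² = (-1 - 1)*X² = -2*X²)
(A(m)*(-14))*39 = (-2*2²*(-14))*39 = (-2*4*(-14))*39 = -8*(-14)*39 = 112*39 = 4368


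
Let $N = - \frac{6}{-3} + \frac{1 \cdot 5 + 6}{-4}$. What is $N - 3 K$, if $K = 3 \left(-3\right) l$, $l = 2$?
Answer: $\frac{213}{4} \approx 53.25$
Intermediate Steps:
$K = -18$ ($K = 3 \left(-3\right) 2 = \left(-9\right) 2 = -18$)
$N = - \frac{3}{4}$ ($N = \left(-6\right) \left(- \frac{1}{3}\right) + \left(5 + 6\right) \left(- \frac{1}{4}\right) = 2 + 11 \left(- \frac{1}{4}\right) = 2 - \frac{11}{4} = - \frac{3}{4} \approx -0.75$)
$N - 3 K = - \frac{3}{4} - -54 = - \frac{3}{4} + 54 = \frac{213}{4}$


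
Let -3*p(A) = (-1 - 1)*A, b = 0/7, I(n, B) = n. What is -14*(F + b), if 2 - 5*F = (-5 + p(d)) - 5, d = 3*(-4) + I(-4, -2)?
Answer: -952/15 ≈ -63.467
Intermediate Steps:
d = -16 (d = 3*(-4) - 4 = -12 - 4 = -16)
b = 0 (b = 0*(⅐) = 0)
p(A) = 2*A/3 (p(A) = -(-1 - 1)*A/3 = -(-2)*A/3 = 2*A/3)
F = 68/15 (F = ⅖ - ((-5 + (⅔)*(-16)) - 5)/5 = ⅖ - ((-5 - 32/3) - 5)/5 = ⅖ - (-47/3 - 5)/5 = ⅖ - ⅕*(-62/3) = ⅖ + 62/15 = 68/15 ≈ 4.5333)
-14*(F + b) = -14*(68/15 + 0) = -14*68/15 = -952/15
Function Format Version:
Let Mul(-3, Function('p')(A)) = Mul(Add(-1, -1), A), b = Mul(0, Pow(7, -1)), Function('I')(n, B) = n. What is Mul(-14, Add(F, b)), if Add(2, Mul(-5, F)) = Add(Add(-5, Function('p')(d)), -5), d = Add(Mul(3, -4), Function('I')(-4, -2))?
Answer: Rational(-952, 15) ≈ -63.467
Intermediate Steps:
d = -16 (d = Add(Mul(3, -4), -4) = Add(-12, -4) = -16)
b = 0 (b = Mul(0, Rational(1, 7)) = 0)
Function('p')(A) = Mul(Rational(2, 3), A) (Function('p')(A) = Mul(Rational(-1, 3), Mul(Add(-1, -1), A)) = Mul(Rational(-1, 3), Mul(-2, A)) = Mul(Rational(2, 3), A))
F = Rational(68, 15) (F = Add(Rational(2, 5), Mul(Rational(-1, 5), Add(Add(-5, Mul(Rational(2, 3), -16)), -5))) = Add(Rational(2, 5), Mul(Rational(-1, 5), Add(Add(-5, Rational(-32, 3)), -5))) = Add(Rational(2, 5), Mul(Rational(-1, 5), Add(Rational(-47, 3), -5))) = Add(Rational(2, 5), Mul(Rational(-1, 5), Rational(-62, 3))) = Add(Rational(2, 5), Rational(62, 15)) = Rational(68, 15) ≈ 4.5333)
Mul(-14, Add(F, b)) = Mul(-14, Add(Rational(68, 15), 0)) = Mul(-14, Rational(68, 15)) = Rational(-952, 15)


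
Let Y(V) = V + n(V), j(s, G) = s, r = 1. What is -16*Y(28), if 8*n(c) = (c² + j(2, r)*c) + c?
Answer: -2184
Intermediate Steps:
n(c) = c²/8 + 3*c/8 (n(c) = ((c² + 2*c) + c)/8 = (c² + 3*c)/8 = c²/8 + 3*c/8)
Y(V) = V + V*(3 + V)/8
-16*Y(28) = -2*28*(11 + 28) = -2*28*39 = -16*273/2 = -2184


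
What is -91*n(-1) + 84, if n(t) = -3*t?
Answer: -189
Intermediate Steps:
-91*n(-1) + 84 = -(-273)*(-1) + 84 = -91*3 + 84 = -273 + 84 = -189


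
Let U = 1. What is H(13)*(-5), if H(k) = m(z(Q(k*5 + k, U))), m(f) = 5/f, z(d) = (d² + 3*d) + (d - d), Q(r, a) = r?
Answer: -25/6318 ≈ -0.0039570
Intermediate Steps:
z(d) = d² + 3*d (z(d) = (d² + 3*d) + 0 = d² + 3*d)
H(k) = 5/(6*k*(3 + 6*k)) (H(k) = 5/(((k*5 + k)*(3 + (k*5 + k)))) = 5/(((5*k + k)*(3 + (5*k + k)))) = 5/(((6*k)*(3 + 6*k))) = 5/((6*k*(3 + 6*k))) = 5*(1/(6*k*(3 + 6*k))) = 5/(6*k*(3 + 6*k)))
H(13)*(-5) = ((5/18)/(13*(1 + 2*13)))*(-5) = ((5/18)*(1/13)/(1 + 26))*(-5) = ((5/18)*(1/13)/27)*(-5) = ((5/18)*(1/13)*(1/27))*(-5) = (5/6318)*(-5) = -25/6318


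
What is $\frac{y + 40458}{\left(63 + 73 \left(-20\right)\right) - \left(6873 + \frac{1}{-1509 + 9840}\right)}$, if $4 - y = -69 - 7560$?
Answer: $- \frac{400646121}{68897371} \approx -5.8151$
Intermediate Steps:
$y = 7633$ ($y = 4 - \left(-69 - 7560\right) = 4 - -7629 = 4 + 7629 = 7633$)
$\frac{y + 40458}{\left(63 + 73 \left(-20\right)\right) - \left(6873 + \frac{1}{-1509 + 9840}\right)} = \frac{7633 + 40458}{\left(63 + 73 \left(-20\right)\right) - \left(6873 + \frac{1}{-1509 + 9840}\right)} = \frac{48091}{\left(63 - 1460\right) - \frac{57258964}{8331}} = \frac{48091}{-1397 - \frac{57258964}{8331}} = \frac{48091}{- \frac{68897371}{8331}} = 48091 \left(- \frac{8331}{68897371}\right) = - \frac{400646121}{68897371}$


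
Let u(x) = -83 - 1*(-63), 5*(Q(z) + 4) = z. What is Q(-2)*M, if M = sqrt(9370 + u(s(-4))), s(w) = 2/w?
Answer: -22*sqrt(374) ≈ -425.46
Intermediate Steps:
Q(z) = -4 + z/5
u(x) = -20 (u(x) = -83 + 63 = -20)
M = 5*sqrt(374) (M = sqrt(9370 - 20) = sqrt(9350) = 5*sqrt(374) ≈ 96.695)
Q(-2)*M = (-4 + (1/5)*(-2))*(5*sqrt(374)) = (-4 - 2/5)*(5*sqrt(374)) = -22*sqrt(374)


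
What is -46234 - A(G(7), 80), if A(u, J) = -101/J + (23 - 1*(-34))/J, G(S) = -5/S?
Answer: -924669/20 ≈ -46233.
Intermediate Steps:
A(u, J) = -44/J (A(u, J) = -101/J + (23 + 34)/J = -101/J + 57/J = -44/J)
-46234 - A(G(7), 80) = -46234 - (-44)/80 = -46234 - 1*(-11/20) = -46234 + 11/20 = -924669/20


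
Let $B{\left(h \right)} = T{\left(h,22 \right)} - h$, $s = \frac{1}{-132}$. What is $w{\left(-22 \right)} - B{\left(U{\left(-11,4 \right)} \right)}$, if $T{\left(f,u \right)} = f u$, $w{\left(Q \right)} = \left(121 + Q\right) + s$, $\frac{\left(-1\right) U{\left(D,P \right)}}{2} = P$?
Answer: $\frac{35243}{132} \approx 266.99$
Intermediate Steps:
$U{\left(D,P \right)} = - 2 P$
$s = - \frac{1}{132} \approx -0.0075758$
$w{\left(Q \right)} = \frac{15971}{132} + Q$ ($w{\left(Q \right)} = \left(121 + Q\right) - \frac{1}{132} = \frac{15971}{132} + Q$)
$B{\left(h \right)} = 21 h$ ($B{\left(h \right)} = h 22 - h = 22 h - h = 21 h$)
$w{\left(-22 \right)} - B{\left(U{\left(-11,4 \right)} \right)} = \left(\frac{15971}{132} - 22\right) - 21 \left(\left(-2\right) 4\right) = \frac{13067}{132} - 21 \left(-8\right) = \frac{13067}{132} - -168 = \frac{13067}{132} + 168 = \frac{35243}{132}$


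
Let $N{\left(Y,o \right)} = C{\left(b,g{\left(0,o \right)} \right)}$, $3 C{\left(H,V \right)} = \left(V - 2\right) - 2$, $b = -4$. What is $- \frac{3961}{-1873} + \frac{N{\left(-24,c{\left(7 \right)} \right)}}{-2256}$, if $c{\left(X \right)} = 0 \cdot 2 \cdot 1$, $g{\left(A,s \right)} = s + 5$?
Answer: $\frac{26806175}{12676464} \approx 2.1146$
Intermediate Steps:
$g{\left(A,s \right)} = 5 + s$
$c{\left(X \right)} = 0$ ($c{\left(X \right)} = 0 \cdot 1 = 0$)
$C{\left(H,V \right)} = - \frac{4}{3} + \frac{V}{3}$ ($C{\left(H,V \right)} = \frac{\left(V - 2\right) - 2}{3} = \frac{\left(-2 + V\right) - 2}{3} = \frac{-4 + V}{3} = - \frac{4}{3} + \frac{V}{3}$)
$N{\left(Y,o \right)} = \frac{1}{3} + \frac{o}{3}$ ($N{\left(Y,o \right)} = - \frac{4}{3} + \frac{5 + o}{3} = - \frac{4}{3} + \left(\frac{5}{3} + \frac{o}{3}\right) = \frac{1}{3} + \frac{o}{3}$)
$- \frac{3961}{-1873} + \frac{N{\left(-24,c{\left(7 \right)} \right)}}{-2256} = - \frac{3961}{-1873} + \frac{\frac{1}{3} + \frac{1}{3} \cdot 0}{-2256} = \left(-3961\right) \left(- \frac{1}{1873}\right) + \left(\frac{1}{3} + 0\right) \left(- \frac{1}{2256}\right) = \frac{3961}{1873} + \frac{1}{3} \left(- \frac{1}{2256}\right) = \frac{3961}{1873} - \frac{1}{6768} = \frac{26806175}{12676464}$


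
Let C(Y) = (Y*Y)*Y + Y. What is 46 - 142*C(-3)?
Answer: 4306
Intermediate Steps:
C(Y) = Y + Y³ (C(Y) = Y²*Y + Y = Y³ + Y = Y + Y³)
46 - 142*C(-3) = 46 - 142*(-3 + (-3)³) = 46 - 142*(-3 - 27) = 46 - 142*(-30) = 46 + 4260 = 4306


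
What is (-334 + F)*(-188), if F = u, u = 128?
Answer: 38728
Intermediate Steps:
F = 128
(-334 + F)*(-188) = (-334 + 128)*(-188) = -206*(-188) = 38728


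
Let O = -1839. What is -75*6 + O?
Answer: -2289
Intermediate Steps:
-75*6 + O = -75*6 - 1839 = -450 - 1839 = -2289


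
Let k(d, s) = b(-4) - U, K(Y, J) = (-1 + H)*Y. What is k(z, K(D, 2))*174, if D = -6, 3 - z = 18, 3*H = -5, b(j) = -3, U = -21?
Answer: 3132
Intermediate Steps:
H = -5/3 (H = (⅓)*(-5) = -5/3 ≈ -1.6667)
z = -15 (z = 3 - 1*18 = 3 - 18 = -15)
K(Y, J) = -8*Y/3 (K(Y, J) = (-1 - 5/3)*Y = -8*Y/3)
k(d, s) = 18 (k(d, s) = -3 - 1*(-21) = -3 + 21 = 18)
k(z, K(D, 2))*174 = 18*174 = 3132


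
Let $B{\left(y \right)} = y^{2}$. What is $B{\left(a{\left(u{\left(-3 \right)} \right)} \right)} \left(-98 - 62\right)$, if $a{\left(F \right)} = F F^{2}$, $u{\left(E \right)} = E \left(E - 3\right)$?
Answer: $-5441955840$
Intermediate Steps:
$u{\left(E \right)} = E \left(-3 + E\right)$
$a{\left(F \right)} = F^{3}$
$B{\left(a{\left(u{\left(-3 \right)} \right)} \right)} \left(-98 - 62\right) = \left(\left(- 3 \left(-3 - 3\right)\right)^{3}\right)^{2} \left(-98 - 62\right) = \left(\left(\left(-3\right) \left(-6\right)\right)^{3}\right)^{2} \left(-160\right) = \left(18^{3}\right)^{2} \left(-160\right) = 5832^{2} \left(-160\right) = 34012224 \left(-160\right) = -5441955840$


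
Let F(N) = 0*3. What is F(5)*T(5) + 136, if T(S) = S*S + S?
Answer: 136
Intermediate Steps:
F(N) = 0
T(S) = S + S² (T(S) = S² + S = S + S²)
F(5)*T(5) + 136 = 0*(5*(1 + 5)) + 136 = 0*(5*6) + 136 = 0*30 + 136 = 0 + 136 = 136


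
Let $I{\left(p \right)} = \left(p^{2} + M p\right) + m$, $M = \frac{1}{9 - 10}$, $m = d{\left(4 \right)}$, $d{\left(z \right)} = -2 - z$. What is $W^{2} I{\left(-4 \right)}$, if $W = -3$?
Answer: $126$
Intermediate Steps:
$m = -6$ ($m = -2 - 4 = -6$)
$M = -1$ ($M = \frac{1}{-1} = -1$)
$I{\left(p \right)} = -6 + p^{2} - p$ ($I{\left(p \right)} = \left(p^{2} - p\right) - 6 = -6 + p^{2} - p$)
$W^{2} I{\left(-4 \right)} = \left(-3\right)^{2} \left(-6 + \left(-4\right)^{2} - -4\right) = 9 \left(-6 + 16 + 4\right) = 9 \cdot 14 = 126$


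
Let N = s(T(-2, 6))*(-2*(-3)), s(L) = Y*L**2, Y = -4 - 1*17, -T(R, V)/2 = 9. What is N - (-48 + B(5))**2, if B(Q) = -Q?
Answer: -43633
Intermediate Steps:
T(R, V) = -18 (T(R, V) = -2*9 = -18)
Y = -21 (Y = -4 - 17 = -21)
s(L) = -21*L**2
N = -40824 (N = (-21*(-18)**2)*(-2*(-3)) = -21*324*6 = -6804*6 = -40824)
N - (-48 + B(5))**2 = -40824 - (-48 - 1*5)**2 = -40824 - (-48 - 5)**2 = -40824 - 1*(-53)**2 = -40824 - 1*2809 = -40824 - 2809 = -43633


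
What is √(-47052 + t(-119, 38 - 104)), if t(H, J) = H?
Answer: I*√47171 ≈ 217.19*I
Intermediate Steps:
√(-47052 + t(-119, 38 - 104)) = √(-47052 - 119) = √(-47171) = I*√47171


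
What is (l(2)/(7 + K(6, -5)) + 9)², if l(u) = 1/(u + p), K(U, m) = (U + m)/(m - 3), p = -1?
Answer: 253009/3025 ≈ 83.639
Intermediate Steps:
K(U, m) = (U + m)/(-3 + m)
l(u) = 1/(-1 + u) (l(u) = 1/(u - 1) = 1/(-1 + u))
(l(2)/(7 + K(6, -5)) + 9)² = (1/((7 + (6 - 5)/(-3 - 5))*(-1 + 2)) + 9)² = (1/((7 + 1/(-8))*1) + 9)² = (1/(7 - ⅛*1) + 9)² = (1/(7 - ⅛) + 9)² = (1/(55/8) + 9)² = ((8/55)*1 + 9)² = (8/55 + 9)² = (503/55)² = 253009/3025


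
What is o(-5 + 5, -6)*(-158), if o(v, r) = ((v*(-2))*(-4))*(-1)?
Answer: 0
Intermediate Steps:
o(v, r) = -8*v (o(v, r) = (-2*v*(-4))*(-1) = (8*v)*(-1) = -8*v)
o(-5 + 5, -6)*(-158) = -8*(-5 + 5)*(-158) = -8*0*(-158) = 0*(-158) = 0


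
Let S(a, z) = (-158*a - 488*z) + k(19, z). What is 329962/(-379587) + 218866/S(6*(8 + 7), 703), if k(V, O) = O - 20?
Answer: -66914489168/45120367929 ≈ -1.4830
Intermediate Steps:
k(V, O) = -20 + O
S(a, z) = -20 - 487*z - 158*a (S(a, z) = (-158*a - 488*z) + (-20 + z) = (-488*z - 158*a) + (-20 + z) = -20 - 487*z - 158*a)
329962/(-379587) + 218866/S(6*(8 + 7), 703) = 329962/(-379587) + 218866/(-20 - 487*703 - 948*(8 + 7)) = 329962*(-1/379587) + 218866/(-20 - 342361 - 948*15) = -329962/379587 + 218866/(-20 - 342361 - 158*90) = -329962/379587 + 218866/(-20 - 342361 - 14220) = -329962/379587 + 218866/(-356601) = -329962/379587 + 218866*(-1/356601) = -329962/379587 - 218866/356601 = -66914489168/45120367929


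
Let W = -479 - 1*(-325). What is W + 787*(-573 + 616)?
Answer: 33687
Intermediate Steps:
W = -154 (W = -479 + 325 = -154)
W + 787*(-573 + 616) = -154 + 787*(-573 + 616) = -154 + 787*43 = -154 + 33841 = 33687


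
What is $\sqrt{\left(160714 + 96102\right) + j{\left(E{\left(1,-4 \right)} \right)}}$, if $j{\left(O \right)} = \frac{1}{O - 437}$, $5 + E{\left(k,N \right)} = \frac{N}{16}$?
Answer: $\frac{50 \sqrt{321467987}}{1769} \approx 506.77$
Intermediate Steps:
$E{\left(k,N \right)} = -5 + \frac{N}{16}$
$j{\left(O \right)} = \frac{1}{-437 + O}$
$\sqrt{\left(160714 + 96102\right) + j{\left(E{\left(1,-4 \right)} \right)}} = \sqrt{\left(160714 + 96102\right) + \frac{1}{-437 + \left(-5 + \frac{1}{16} \left(-4\right)\right)}} = \sqrt{256816 + \frac{1}{-437 - \frac{21}{4}}} = \sqrt{256816 + \frac{1}{- \frac{1769}{4}}} = \sqrt{256816 - \frac{4}{1769}} = \sqrt{\frac{454307500}{1769}} = \frac{50 \sqrt{321467987}}{1769}$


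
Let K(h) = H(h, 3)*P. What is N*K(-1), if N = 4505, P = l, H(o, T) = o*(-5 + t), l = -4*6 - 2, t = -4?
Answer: -1054170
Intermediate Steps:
l = -26 (l = -24 - 2 = -26)
H(o, T) = -9*o (H(o, T) = o*(-5 - 4) = o*(-9) = -9*o)
P = -26
K(h) = 234*h (K(h) = -9*h*(-26) = 234*h)
N*K(-1) = 4505*(234*(-1)) = 4505*(-234) = -1054170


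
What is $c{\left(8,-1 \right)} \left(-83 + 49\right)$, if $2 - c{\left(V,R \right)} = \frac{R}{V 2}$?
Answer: $- \frac{561}{8} \approx -70.125$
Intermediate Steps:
$c{\left(V,R \right)} = 2 - \frac{R}{2 V}$ ($c{\left(V,R \right)} = 2 - \frac{R}{V 2} = 2 - \frac{R}{2 V}$)
$c{\left(8,-1 \right)} \left(-83 + 49\right) = \left(2 - - \frac{1}{2 \cdot 8}\right) \left(-83 + 49\right) = \left(2 - \left(- \frac{1}{2}\right) \frac{1}{8}\right) \left(-34\right) = \left(2 + \frac{1}{16}\right) \left(-34\right) = \frac{33}{16} \left(-34\right) = - \frac{561}{8}$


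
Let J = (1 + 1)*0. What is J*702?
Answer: 0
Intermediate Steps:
J = 0 (J = 2*0 = 0)
J*702 = 0*702 = 0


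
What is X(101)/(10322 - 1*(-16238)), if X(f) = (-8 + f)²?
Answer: 8649/26560 ≈ 0.32564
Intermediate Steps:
X(101)/(10322 - 1*(-16238)) = (-8 + 101)²/(10322 - 1*(-16238)) = 93²/(10322 + 16238) = 8649/26560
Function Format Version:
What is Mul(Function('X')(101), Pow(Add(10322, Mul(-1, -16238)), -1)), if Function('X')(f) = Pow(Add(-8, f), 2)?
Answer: Rational(8649, 26560) ≈ 0.32564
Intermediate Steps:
Mul(Function('X')(101), Pow(Add(10322, Mul(-1, -16238)), -1)) = Mul(Pow(Add(-8, 101), 2), Pow(Add(10322, Mul(-1, -16238)), -1)) = Mul(Pow(93, 2), Pow(Add(10322, 16238), -1)) = Mul(8649, Pow(26560, -1)) = Mul(8649, Rational(1, 26560)) = Rational(8649, 26560)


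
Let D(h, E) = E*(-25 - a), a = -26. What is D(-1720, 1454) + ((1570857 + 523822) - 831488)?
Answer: 1264645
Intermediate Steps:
D(h, E) = E (D(h, E) = E*(-25 - 1*(-26)) = E*(-25 + 26) = E*1 = E)
D(-1720, 1454) + ((1570857 + 523822) - 831488) = 1454 + ((1570857 + 523822) - 831488) = 1454 + (2094679 - 831488) = 1454 + 1263191 = 1264645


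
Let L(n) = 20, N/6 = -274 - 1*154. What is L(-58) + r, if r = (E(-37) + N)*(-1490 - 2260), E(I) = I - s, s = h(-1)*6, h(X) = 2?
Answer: 9813770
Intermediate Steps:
N = -2568 (N = 6*(-274 - 1*154) = 6*(-274 - 154) = 6*(-428) = -2568)
s = 12 (s = 2*6 = 12)
E(I) = -12 + I (E(I) = I - 1*12 = I - 12 = -12 + I)
r = 9813750 (r = ((-12 - 37) - 2568)*(-1490 - 2260) = (-49 - 2568)*(-3750) = -2617*(-3750) = 9813750)
L(-58) + r = 20 + 9813750 = 9813770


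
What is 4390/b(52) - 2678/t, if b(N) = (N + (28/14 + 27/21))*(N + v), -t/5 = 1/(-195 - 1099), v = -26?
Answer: -17434008467/25155 ≈ -6.9306e+5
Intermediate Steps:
t = 5/1294 (t = -5/(-195 - 1099) = -5/(-1294) = -5*(-1/1294) = 5/1294 ≈ 0.0038640)
b(N) = (-26 + N)*(23/7 + N) (b(N) = (N + (28/14 + 27/21))*(N - 26) = (N + (28*(1/14) + 27*(1/21)))*(-26 + N) = (N + (2 + 9/7))*(-26 + N) = (N + 23/7)*(-26 + N) = (23/7 + N)*(-26 + N) = (-26 + N)*(23/7 + N))
4390/b(52) - 2678/t = 4390/(-598/7 + 52² - 159/7*52) - 2678/5/1294 = 4390/(-598/7 + 2704 - 8268/7) - 2678*1294/5 = 4390/(10062/7) - 3465332/5 = 4390*(7/10062) - 3465332/5 = 15365/5031 - 3465332/5 = -17434008467/25155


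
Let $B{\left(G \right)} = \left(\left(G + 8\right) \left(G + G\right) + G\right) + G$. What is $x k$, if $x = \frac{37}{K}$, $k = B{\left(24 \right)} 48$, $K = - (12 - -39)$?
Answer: $- \frac{937728}{17} \approx -55161.0$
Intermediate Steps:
$B{\left(G \right)} = 2 G + 2 G \left(8 + G\right)$ ($B{\left(G \right)} = \left(\left(8 + G\right) 2 G + G\right) + G = \left(2 G \left(8 + G\right) + G\right) + G = \left(G + 2 G \left(8 + G\right)\right) + G = 2 G + 2 G \left(8 + G\right)$)
$K = -51$ ($K = - (12 + 39) = \left(-1\right) 51 = -51$)
$k = 76032$ ($k = 2 \cdot 24 \left(9 + 24\right) 48 = 2 \cdot 24 \cdot 33 \cdot 48 = 1584 \cdot 48 = 76032$)
$x = - \frac{37}{51}$ ($x = \frac{37}{-51} = 37 \left(- \frac{1}{51}\right) = - \frac{37}{51} \approx -0.72549$)
$x k = \left(- \frac{37}{51}\right) 76032 = - \frac{937728}{17}$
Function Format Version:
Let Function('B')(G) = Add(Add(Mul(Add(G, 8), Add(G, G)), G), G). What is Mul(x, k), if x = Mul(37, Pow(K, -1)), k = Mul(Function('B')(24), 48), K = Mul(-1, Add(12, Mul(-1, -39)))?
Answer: Rational(-937728, 17) ≈ -55161.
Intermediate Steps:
Function('B')(G) = Add(Mul(2, G), Mul(2, G, Add(8, G))) (Function('B')(G) = Add(Add(Mul(Add(8, G), Mul(2, G)), G), G) = Add(Add(Mul(2, G, Add(8, G)), G), G) = Add(Add(G, Mul(2, G, Add(8, G))), G) = Add(Mul(2, G), Mul(2, G, Add(8, G))))
K = -51 (K = Mul(-1, Add(12, 39)) = Mul(-1, 51) = -51)
k = 76032 (k = Mul(Mul(2, 24, Add(9, 24)), 48) = Mul(Mul(2, 24, 33), 48) = Mul(1584, 48) = 76032)
x = Rational(-37, 51) (x = Mul(37, Pow(-51, -1)) = Mul(37, Rational(-1, 51)) = Rational(-37, 51) ≈ -0.72549)
Mul(x, k) = Mul(Rational(-37, 51), 76032) = Rational(-937728, 17)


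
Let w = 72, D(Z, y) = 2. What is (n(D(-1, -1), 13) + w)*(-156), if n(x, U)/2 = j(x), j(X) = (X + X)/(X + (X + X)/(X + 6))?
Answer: -58656/5 ≈ -11731.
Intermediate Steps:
j(X) = 2*X/(X + 2*X/(6 + X)) (j(X) = (2*X)/(X + (2*X)/(6 + X)) = (2*X)/(X + 2*X/(6 + X)) = 2*X/(X + 2*X/(6 + X)))
n(x, U) = 4*(6 + x)/(8 + x) (n(x, U) = 2*(2*(6 + x)/(8 + x)) = 4*(6 + x)/(8 + x))
(n(D(-1, -1), 13) + w)*(-156) = (4*(6 + 2)/(8 + 2) + 72)*(-156) = (4*8/10 + 72)*(-156) = (4*(⅒)*8 + 72)*(-156) = (16/5 + 72)*(-156) = (376/5)*(-156) = -58656/5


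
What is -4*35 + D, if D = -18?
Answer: -158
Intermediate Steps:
-4*35 + D = -4*35 - 18 = -140 - 18 = -158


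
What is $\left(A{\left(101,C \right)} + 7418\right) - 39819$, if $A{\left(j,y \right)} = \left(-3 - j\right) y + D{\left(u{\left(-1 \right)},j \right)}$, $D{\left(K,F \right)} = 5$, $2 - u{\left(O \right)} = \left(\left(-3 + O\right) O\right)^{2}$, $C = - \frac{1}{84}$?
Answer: $- \frac{680290}{21} \approx -32395.0$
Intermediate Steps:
$C = - \frac{1}{84}$ ($C = \left(-1\right) \frac{1}{84} = - \frac{1}{84} \approx -0.011905$)
$u{\left(O \right)} = 2 - O^{2} \left(-3 + O\right)^{2}$ ($u{\left(O \right)} = 2 - \left(\left(-3 + O\right) O\right)^{2} = 2 - \left(O \left(-3 + O\right)\right)^{2} = 2 - O^{2} \left(-3 + O\right)^{2}$)
$A{\left(j,y \right)} = 5 + y \left(-3 - j\right)$ ($A{\left(j,y \right)} = \left(-3 - j\right) y + 5 = y \left(-3 - j\right) + 5 = 5 + y \left(-3 - j\right)$)
$\left(A{\left(101,C \right)} + 7418\right) - 39819 = \left(\left(5 - - \frac{1}{28} - 101 \left(- \frac{1}{84}\right)\right) + 7418\right) - 39819 = \left(\left(5 + \frac{1}{28} + \frac{101}{84}\right) + 7418\right) - 39819 = \left(\frac{131}{21} + 7418\right) - 39819 = \frac{155909}{21} - 39819 = - \frac{680290}{21}$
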